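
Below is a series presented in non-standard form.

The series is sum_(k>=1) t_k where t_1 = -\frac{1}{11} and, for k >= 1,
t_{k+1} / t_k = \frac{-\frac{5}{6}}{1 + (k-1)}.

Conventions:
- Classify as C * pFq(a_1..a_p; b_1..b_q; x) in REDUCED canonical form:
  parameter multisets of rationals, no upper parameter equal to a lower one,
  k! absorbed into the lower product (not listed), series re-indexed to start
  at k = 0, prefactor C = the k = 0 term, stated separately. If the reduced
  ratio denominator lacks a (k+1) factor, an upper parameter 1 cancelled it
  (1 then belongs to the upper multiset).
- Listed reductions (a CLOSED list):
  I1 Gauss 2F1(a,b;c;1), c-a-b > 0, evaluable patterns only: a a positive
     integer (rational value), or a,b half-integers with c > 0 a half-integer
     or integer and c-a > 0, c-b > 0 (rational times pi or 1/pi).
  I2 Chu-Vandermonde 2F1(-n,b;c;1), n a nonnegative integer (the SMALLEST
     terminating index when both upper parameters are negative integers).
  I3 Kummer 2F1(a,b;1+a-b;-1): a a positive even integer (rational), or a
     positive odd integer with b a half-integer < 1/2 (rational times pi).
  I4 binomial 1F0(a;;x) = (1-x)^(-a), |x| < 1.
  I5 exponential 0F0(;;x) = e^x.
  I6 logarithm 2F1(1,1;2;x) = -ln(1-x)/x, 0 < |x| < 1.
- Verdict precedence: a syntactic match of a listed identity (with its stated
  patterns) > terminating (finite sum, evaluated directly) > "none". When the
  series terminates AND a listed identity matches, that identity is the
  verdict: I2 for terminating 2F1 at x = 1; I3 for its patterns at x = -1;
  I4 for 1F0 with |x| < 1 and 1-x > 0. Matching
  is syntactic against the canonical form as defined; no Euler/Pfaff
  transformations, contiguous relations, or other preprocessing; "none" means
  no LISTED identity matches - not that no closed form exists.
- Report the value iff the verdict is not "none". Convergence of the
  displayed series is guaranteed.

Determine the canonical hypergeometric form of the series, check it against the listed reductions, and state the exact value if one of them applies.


Prefactor -\frac{1}{11}, argument -\frac{5}{6}: 0F0 with upper {-} over lower {-}. Verdict at x = -\frac{5}{6}: the I5 exponential reduction matches (the 0F0 exponential series at x = -\frac{5}{6}). Value: \left(-\frac{1}{11}\right) \cdot e^{-\frac{5}{6}}.

Key observation: t_0 = -\frac{1}{11} here, and the expanded ratio factors over Q; prefactor -1/11, roots give parameters.
Ratio: r(k) = -\frac{5}{6} * 1 / [(k+1)] - rational in k. x = -\frac{5}{6}; t_0 = -\frac{1}{11}; negate the roots.


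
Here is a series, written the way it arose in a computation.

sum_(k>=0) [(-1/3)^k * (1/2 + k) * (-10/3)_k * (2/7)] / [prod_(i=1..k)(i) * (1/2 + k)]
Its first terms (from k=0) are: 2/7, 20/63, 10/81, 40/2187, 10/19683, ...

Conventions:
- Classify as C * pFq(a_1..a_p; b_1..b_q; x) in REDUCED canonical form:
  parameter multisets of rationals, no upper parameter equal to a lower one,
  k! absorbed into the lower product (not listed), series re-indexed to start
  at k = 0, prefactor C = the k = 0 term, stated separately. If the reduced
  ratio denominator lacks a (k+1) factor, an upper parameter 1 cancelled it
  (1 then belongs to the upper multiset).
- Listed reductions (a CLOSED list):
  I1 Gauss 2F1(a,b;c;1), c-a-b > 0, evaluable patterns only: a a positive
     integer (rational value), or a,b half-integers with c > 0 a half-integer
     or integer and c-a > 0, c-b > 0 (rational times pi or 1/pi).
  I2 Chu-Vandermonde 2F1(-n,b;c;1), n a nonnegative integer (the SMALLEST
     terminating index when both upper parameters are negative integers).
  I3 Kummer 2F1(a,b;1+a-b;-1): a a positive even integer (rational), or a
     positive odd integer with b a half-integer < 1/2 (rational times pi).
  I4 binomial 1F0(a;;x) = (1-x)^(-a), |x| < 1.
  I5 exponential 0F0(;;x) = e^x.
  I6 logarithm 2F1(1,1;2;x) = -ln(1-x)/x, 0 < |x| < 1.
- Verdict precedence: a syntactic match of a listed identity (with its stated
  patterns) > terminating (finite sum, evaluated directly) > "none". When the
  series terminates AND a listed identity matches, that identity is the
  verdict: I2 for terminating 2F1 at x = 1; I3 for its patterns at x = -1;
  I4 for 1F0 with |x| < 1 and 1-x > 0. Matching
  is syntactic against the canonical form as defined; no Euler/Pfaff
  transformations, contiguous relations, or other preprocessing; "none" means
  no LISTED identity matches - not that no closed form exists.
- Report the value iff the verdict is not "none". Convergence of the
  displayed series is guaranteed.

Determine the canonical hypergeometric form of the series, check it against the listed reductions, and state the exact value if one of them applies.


Reduced: x = -1/3, 1F0, upper = {-10/3}, lower = {-}, C = 2/7. Verdict: the binomial series (I4) fires (the 1F0 binomial series: exponent 10/3, x = -1/3). Hence: (2/7) * (4/3)^(10/3).

Key step: t_0 being 2/7, the product of the first k integers (prefactor 2/7) is k!.
Consecutive-term ratio: r(k) = (-1/3) * (k-10/3) / [(k+1)] - rational in k, leading ratio (-1/3); with t_0 = 2/7, classification follows.


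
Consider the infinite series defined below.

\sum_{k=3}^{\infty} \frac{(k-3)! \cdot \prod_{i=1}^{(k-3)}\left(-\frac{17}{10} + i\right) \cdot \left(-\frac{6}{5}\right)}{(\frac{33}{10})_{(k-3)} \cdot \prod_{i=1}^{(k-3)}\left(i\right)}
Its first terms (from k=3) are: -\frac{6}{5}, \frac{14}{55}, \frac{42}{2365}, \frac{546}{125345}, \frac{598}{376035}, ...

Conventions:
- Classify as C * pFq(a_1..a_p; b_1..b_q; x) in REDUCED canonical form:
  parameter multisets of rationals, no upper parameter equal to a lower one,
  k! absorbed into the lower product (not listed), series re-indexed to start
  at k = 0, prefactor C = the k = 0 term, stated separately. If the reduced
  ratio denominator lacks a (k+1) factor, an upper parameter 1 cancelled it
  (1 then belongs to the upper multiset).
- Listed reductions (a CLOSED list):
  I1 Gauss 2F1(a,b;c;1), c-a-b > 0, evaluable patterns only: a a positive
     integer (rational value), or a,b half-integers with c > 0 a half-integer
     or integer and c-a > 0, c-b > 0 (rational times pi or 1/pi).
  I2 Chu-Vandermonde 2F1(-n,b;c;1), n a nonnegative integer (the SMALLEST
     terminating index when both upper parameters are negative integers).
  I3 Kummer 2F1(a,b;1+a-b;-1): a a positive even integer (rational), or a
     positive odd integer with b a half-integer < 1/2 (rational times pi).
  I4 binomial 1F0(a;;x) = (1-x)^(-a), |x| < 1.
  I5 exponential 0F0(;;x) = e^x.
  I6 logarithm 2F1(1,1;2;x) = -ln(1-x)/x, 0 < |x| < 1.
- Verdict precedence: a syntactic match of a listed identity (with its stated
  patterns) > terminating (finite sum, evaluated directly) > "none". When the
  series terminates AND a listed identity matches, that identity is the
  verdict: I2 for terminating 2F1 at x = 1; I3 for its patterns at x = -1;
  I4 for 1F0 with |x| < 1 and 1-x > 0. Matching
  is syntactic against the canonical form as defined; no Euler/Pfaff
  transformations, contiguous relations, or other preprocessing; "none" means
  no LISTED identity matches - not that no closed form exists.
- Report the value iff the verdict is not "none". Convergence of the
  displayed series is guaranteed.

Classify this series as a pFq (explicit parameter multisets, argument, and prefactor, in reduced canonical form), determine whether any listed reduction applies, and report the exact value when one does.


At argument 1: a 2F1 with upper {-\frac{7}{10}, 1}, lower {\frac{33}{10}}, scaled by C = -\frac{6}{5}. Verdict (x = 1): the Gauss summation I1 applies (x = 1: the Gamma ratio telescopes since c-a-b = 3 > 0 and a = 1 in Z>0). Exact value: -\frac{23}{25}.

Structural cue: x = 1 and the factorial ratio (prefactor -6/5) (k+a-1)!/(a-1)! is a rising factorial (a)_k.
Ratio: r(k) = 1 * (k-\frac{7}{10}) (k+1) / [(k+\frac{33}{10}) (k+1)] - rational; roots negated = parameters, x = 1, C = -\frac{6}{5}.


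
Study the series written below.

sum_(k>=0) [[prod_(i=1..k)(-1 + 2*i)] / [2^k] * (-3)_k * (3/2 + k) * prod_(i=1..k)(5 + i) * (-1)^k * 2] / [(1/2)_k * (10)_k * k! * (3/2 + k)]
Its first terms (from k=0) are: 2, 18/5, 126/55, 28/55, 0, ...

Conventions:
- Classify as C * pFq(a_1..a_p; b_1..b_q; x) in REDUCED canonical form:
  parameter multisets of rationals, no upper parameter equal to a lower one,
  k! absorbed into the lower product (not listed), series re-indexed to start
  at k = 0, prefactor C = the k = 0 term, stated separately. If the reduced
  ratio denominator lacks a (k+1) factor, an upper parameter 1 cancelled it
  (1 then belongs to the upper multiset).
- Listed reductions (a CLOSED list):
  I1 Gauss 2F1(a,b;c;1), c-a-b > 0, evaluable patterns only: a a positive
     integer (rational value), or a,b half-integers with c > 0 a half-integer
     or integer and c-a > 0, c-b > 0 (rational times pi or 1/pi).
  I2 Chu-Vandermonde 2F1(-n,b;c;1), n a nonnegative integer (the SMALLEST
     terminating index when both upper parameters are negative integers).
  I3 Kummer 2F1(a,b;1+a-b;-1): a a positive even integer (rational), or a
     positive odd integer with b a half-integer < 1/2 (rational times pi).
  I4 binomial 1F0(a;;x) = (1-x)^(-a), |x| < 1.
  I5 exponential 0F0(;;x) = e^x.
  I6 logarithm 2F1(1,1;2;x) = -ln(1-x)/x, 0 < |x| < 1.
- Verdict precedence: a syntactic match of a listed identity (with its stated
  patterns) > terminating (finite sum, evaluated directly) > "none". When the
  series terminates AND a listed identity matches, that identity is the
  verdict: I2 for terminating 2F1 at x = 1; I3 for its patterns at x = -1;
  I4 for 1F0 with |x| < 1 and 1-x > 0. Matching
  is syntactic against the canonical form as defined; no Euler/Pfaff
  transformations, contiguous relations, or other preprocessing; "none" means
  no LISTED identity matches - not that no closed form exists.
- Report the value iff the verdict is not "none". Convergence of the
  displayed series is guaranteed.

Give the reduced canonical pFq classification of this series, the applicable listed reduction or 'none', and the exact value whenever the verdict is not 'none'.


At argument -1: a 2F1 with upper {-3, 6}, lower {10}, scaled by C = 2. Verdict: Kummer's theorem (I3) applies (x = -1; c = 10 equals 1+a-b for upper {-3, 6}: listed pattern). Sum: 42/5.

The tell: t_0 being 2, the running product (prefactor 2) telescopes to a rising factorial.
Adjacent-term ratio: r(k) = (-1) * (k-3) (k+6) / [(k+10) (k+1)] ; factor over Q: parameters, x = (-1), and C = 2.


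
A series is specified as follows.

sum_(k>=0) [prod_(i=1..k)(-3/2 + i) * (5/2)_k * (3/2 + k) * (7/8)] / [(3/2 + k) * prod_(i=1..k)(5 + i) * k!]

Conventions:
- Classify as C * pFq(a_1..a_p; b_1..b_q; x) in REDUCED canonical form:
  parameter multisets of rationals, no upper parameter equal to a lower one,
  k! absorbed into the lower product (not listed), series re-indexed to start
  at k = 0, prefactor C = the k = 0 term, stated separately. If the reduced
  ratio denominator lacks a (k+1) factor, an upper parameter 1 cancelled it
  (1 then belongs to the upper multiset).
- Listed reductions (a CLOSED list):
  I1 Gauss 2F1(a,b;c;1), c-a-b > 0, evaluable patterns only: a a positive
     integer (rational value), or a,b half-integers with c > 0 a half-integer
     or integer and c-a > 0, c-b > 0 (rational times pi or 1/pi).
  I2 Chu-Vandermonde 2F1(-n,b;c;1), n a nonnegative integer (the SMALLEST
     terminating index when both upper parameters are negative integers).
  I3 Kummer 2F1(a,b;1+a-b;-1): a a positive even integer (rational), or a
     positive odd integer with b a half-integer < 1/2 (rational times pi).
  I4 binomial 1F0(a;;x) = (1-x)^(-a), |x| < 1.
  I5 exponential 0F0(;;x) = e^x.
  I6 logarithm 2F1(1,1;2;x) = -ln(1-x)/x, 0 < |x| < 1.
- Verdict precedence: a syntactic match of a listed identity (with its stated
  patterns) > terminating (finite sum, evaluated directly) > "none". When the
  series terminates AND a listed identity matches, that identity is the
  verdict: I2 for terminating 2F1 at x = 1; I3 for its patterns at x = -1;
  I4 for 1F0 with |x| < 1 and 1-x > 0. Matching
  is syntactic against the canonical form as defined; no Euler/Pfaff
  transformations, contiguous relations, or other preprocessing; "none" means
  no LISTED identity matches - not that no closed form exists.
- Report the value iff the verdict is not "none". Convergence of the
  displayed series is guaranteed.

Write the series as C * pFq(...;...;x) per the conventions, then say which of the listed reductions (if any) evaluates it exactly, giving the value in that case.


The tell: with t_0 = 7/8, the running product (C = 7/8, x = 1) telescopes to a rising factorial.
Consecutive-term ratio: r(k) = 1 * (k-1/2) (k+5/2) / [(k+6) (k+1)] ; factor over Q: parameters, x = 1, and C = 7/8.

At argument 1: a 2F1 with upper {-1/2, 5/2}, lower {6}, scaled by C = 7/8. Verdict: Gauss's theorem I1 (half-integer case) matches (x = 1; upper {-1/2, 5/2} half-integers, c = 6 in the evaluable pattern). Hence: (1024/495) / pi.


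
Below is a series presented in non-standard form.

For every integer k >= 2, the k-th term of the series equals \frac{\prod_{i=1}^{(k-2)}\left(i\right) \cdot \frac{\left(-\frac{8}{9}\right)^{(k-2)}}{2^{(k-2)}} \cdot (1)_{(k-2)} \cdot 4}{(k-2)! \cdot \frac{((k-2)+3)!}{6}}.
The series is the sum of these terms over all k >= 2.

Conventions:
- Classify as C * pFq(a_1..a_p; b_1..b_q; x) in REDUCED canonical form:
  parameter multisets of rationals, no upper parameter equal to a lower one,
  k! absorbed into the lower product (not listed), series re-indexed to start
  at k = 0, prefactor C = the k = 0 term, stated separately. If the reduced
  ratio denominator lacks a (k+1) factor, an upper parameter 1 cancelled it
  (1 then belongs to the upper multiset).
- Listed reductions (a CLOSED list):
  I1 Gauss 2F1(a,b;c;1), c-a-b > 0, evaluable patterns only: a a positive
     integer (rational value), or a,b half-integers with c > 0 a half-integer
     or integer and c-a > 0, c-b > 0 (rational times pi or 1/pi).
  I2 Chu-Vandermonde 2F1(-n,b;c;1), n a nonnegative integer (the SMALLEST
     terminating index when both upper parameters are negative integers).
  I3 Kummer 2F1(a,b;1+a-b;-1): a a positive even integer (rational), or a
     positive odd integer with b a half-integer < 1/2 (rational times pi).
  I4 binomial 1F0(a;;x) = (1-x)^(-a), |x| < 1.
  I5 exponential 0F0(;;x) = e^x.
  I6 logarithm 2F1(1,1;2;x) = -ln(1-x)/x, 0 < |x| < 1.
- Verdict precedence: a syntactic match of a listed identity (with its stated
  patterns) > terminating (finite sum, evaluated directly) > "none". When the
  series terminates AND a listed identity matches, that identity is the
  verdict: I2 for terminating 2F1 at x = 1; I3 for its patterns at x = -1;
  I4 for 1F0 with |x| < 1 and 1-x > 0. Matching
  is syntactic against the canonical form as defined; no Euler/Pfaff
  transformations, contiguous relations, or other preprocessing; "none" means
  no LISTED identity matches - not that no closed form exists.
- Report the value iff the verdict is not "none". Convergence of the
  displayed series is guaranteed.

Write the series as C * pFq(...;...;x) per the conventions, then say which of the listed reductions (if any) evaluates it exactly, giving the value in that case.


This is 4 * 2F1(1, 1; 4; -\frac{4}{9}) in reduced canonical form. Verdict: none here - no I1-I6 shape fits x = -\frac{4}{9} with lower {4}.

Key step: from the first term 4: the denominator's factorial ratio (prefactor 4) is a lower Pochhammer.
Consecutive-term ratio: r(k) = -\frac{4}{9} * (k+1) (k+1) / [(k+4) (k+1)] - poly over poly, x = -\frac{4}{9} from leading terms; C = 4 at k = 0.


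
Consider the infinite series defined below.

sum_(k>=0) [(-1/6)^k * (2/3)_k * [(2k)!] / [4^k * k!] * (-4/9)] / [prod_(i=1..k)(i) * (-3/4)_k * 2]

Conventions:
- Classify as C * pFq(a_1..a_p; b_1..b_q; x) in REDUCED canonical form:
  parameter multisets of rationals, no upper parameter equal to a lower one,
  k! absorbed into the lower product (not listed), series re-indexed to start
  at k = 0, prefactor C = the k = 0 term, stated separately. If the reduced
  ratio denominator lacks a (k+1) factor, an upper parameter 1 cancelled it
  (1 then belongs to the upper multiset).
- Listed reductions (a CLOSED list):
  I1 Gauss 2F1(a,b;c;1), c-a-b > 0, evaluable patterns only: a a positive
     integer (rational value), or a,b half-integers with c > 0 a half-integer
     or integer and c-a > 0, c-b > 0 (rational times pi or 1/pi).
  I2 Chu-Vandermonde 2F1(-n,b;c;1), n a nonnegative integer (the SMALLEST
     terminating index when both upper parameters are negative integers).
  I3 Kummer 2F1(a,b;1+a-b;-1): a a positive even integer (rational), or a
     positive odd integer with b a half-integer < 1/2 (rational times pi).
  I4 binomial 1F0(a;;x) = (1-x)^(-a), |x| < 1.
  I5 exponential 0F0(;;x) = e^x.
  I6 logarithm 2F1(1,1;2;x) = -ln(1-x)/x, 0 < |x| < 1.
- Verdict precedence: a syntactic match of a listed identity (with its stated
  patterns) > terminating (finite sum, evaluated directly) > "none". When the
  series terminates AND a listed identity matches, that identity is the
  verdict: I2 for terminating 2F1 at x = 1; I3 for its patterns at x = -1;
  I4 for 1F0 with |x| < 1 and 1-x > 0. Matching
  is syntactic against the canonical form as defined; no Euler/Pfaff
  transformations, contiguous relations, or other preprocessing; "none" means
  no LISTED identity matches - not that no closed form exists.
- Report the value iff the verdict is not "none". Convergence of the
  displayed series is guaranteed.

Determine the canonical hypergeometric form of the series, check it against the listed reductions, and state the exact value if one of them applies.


Prefactor -2/9, argument -1/6: 2F1 with upper {1/2, 2/3} over lower {-3/4}. Verdict: none here - no I1-I6 shape fits x = -1/6 with lower {-3/4}.

Structural cue: t_0 = -2/9 here, and the constant factors (C = -2/9, x = -1/6) combine into one prefactor.
Term ratio: r(k) = (-1/6) * (k+1/2) (k+2/3) / [(k-3/4) (k+1)] ; factor over Q: parameters, x = (-1/6), and C = -2/9.


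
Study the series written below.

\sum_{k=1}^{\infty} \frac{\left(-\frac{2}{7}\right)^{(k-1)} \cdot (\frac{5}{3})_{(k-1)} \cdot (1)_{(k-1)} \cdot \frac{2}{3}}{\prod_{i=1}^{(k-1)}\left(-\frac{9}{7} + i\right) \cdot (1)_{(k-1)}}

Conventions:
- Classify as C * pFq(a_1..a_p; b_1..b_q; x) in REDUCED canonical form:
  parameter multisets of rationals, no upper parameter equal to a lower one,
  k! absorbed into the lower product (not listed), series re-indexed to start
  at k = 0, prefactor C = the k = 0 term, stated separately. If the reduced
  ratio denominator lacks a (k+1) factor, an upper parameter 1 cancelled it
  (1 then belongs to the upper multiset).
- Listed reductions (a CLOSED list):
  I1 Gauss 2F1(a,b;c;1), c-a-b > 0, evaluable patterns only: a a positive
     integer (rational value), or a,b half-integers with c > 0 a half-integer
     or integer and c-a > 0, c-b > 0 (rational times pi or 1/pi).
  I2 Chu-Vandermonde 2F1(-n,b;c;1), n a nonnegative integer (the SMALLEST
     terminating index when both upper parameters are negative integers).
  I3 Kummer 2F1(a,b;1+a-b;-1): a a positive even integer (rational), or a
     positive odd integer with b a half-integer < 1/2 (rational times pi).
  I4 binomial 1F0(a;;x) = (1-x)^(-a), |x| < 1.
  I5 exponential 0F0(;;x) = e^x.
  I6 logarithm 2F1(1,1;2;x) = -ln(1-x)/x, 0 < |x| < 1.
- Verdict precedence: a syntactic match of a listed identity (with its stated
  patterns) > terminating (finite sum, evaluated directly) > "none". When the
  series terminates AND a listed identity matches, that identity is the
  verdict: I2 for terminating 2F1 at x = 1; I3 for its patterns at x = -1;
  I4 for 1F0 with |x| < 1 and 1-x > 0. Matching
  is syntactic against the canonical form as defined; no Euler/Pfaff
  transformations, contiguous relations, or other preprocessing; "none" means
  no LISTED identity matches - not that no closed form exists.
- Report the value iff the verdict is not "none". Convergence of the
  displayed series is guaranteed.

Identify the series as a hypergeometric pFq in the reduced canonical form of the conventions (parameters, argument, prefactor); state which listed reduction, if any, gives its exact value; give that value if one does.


At argument -\frac{2}{7}: a 2F1 with upper {1, \frac{5}{3}}, lower {-\frac{2}{7}}, scaled by C = \frac{2}{3}. Verdict: none - at argument -\frac{2}{7} the multisets {1, \frac{5}{3}} ; {-\frac{2}{7}} match no listed identity.

First insight: t_0 being \frac{2}{3}, (1)_k (prefactor 2/3) is k! itself.
Step ratio: r(k) = -\frac{2}{7} * (k+1) (k+\frac{5}{3}) / [(k-\frac{2}{7}) (k+1)] - rational in k. x = -\frac{2}{7}; t_0 = \frac{2}{3}; negate the roots.


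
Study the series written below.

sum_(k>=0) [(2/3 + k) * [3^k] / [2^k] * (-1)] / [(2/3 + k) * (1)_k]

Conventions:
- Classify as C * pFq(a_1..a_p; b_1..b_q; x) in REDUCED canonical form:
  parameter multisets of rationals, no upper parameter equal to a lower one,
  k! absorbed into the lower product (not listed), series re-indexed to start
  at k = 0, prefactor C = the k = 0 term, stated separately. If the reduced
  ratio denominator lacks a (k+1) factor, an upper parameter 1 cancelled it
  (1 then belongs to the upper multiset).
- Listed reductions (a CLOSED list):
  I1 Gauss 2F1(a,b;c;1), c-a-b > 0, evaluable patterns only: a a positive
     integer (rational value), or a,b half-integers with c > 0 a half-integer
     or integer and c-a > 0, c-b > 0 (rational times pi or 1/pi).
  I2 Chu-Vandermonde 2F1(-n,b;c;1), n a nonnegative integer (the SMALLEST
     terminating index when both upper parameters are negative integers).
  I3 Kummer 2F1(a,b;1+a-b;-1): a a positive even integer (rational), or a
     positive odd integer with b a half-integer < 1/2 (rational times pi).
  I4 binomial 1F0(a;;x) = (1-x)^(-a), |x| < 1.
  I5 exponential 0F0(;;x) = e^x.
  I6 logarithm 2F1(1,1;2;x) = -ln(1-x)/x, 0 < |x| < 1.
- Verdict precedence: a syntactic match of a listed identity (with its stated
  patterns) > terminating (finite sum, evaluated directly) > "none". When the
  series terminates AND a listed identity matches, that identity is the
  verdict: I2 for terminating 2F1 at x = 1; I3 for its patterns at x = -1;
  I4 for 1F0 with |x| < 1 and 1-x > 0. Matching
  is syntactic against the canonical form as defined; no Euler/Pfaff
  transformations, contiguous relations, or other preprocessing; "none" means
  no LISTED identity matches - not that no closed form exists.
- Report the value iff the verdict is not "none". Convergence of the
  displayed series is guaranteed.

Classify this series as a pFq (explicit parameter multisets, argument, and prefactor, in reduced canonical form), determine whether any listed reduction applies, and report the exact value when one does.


Prefactor -1, argument 3/2: 0F0 with upper {-} over lower {-}. Verdict: the I5 exponential reduction fires (the 0F0 exponential series at x = 3/2). Its exact value is (-1) * e^(3/2).

The tell: t_0 = -1 here, and k + 2/3 divides numerator and denominator alike; prefactor -1 after cancelling.
Ratio: r(k) = (3/2) * 1 / [(k+1)] ; factor over Q: parameters, x = (3/2), and C = -1.


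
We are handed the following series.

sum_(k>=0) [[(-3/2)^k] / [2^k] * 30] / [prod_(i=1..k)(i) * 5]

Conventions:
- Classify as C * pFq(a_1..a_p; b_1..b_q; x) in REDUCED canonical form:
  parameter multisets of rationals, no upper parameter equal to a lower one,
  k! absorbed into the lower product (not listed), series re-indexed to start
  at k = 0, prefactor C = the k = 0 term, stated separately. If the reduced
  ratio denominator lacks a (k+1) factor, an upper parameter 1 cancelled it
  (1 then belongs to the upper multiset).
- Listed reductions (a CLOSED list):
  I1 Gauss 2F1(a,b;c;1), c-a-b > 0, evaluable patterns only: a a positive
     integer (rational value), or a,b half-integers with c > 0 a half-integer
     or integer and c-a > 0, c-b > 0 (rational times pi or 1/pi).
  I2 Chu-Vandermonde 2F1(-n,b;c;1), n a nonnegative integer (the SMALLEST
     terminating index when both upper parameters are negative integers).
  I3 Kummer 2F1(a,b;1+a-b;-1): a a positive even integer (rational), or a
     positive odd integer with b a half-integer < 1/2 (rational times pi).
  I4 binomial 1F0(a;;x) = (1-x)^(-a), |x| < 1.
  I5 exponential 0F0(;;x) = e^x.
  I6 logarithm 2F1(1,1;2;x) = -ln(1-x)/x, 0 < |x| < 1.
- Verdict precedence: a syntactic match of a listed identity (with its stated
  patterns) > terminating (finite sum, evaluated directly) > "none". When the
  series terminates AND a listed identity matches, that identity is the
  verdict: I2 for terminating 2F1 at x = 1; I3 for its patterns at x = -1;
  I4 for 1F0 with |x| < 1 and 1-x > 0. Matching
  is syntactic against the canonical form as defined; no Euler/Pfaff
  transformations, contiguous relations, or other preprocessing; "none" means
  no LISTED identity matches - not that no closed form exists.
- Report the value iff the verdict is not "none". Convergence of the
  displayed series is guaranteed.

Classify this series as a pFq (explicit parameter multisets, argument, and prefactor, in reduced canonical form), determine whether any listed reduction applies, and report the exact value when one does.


Key step: t_0 being 6, the two k-th powers (C = 6) combine into one argument.
Adjacent-term ratio: r(k) = (-3/4) * 1 / [(k+1)] - rational in k. x = (-3/4); t_0 = 6; negate the roots.

Reduced: x = -3/4, 0F0, upper = {-}, lower = {-}, C = 6. Verdict at x = -3/4: exponential (I5) matches (the 0F0 exponential series at x = -3/4). Exact value: 6 * e^(-3/4).


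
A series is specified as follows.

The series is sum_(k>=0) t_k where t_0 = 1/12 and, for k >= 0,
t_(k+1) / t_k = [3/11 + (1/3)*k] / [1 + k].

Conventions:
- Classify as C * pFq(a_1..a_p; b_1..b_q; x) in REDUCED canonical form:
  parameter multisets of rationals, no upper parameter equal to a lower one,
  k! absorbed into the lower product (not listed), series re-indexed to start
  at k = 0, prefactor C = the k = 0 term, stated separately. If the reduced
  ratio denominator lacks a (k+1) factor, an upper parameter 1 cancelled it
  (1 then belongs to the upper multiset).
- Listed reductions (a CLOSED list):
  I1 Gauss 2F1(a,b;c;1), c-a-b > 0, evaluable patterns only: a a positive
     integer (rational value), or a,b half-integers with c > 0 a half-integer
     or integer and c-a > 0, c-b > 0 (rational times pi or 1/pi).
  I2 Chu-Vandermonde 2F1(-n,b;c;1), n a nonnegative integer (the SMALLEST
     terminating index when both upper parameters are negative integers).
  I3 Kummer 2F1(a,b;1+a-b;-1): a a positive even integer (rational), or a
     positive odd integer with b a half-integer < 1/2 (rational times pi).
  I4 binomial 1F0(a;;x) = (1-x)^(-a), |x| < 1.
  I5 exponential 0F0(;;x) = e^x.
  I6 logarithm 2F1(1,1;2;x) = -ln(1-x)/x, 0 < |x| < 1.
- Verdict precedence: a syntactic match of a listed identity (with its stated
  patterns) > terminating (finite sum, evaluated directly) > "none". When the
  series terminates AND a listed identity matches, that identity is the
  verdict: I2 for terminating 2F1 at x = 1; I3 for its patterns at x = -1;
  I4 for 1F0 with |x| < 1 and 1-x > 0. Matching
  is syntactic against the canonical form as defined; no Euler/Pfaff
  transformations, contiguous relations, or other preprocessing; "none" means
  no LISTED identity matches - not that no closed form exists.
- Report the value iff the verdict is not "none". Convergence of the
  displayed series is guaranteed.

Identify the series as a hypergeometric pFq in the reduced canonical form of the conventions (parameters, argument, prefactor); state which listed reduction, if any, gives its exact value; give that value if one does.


The series (x = 1/3) is 1F0: upper {9/11}, lower {-}, prefactor 1/12. Verdict: the binomial series (I4) fires (the 1F0 binomial series: exponent -9/11, x = 1/3). Value: (1/12) * (2/3)^(-9/11).

First insight: with t_0 = 1/12, the expanded ratio factors over Q; prefactor 1/12, roots give parameters.
Adjacent-term ratio: r(k) = (1/3) * (k+9/11) / [(k+1)] - rational; roots negated = parameters, x = (1/3), C = 1/12.


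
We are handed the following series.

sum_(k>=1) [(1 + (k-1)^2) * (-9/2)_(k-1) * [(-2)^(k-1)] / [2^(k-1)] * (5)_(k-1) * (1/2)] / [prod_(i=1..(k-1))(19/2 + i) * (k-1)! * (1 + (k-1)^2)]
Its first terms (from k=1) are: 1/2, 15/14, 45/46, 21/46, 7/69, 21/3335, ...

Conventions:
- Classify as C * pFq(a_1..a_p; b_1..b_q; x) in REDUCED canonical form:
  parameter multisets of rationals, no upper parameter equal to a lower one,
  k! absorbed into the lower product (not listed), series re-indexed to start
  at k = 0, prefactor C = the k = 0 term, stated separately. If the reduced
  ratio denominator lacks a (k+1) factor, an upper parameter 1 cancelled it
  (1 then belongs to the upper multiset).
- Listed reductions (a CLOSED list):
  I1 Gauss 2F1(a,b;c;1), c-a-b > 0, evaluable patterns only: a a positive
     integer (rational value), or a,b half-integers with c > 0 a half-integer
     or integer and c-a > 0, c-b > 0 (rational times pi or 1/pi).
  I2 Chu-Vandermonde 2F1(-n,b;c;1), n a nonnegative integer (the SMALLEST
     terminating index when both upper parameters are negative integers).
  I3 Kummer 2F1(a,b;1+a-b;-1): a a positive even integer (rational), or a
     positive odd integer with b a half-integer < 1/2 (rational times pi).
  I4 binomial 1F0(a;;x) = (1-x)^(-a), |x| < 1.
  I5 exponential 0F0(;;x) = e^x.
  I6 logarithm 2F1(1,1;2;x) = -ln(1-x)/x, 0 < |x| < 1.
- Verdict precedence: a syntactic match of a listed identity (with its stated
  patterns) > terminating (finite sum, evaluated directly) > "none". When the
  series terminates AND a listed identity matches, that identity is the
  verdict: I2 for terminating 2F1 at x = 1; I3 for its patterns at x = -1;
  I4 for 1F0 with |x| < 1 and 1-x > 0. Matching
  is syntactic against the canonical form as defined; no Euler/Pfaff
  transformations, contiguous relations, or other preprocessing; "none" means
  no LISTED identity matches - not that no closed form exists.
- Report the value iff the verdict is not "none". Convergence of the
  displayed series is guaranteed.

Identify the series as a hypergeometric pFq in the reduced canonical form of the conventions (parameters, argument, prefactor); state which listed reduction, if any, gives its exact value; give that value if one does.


Classification (C = 1/2): 2F1 with upper {-9/2, 5}, lower {21/2}, argument x = -1. Verdict at x = -1: Kummer's theorem (I3) matches (x = -1; c = 21/2 equals 1+a-b for upper {-9/2, 5}: listed pattern). Hence: (2078505/2097152) * pi.

Key step: t_0 = 1/2 here, and the two k-th powers (prefactor 1/2) combine into one argument.
Adjacent-term ratio: r(k) = (-1) * (k-9/2) (k+5) / [(k+21/2) (k+1)] - rational; roots negated = parameters, x = (-1), C = 1/2.


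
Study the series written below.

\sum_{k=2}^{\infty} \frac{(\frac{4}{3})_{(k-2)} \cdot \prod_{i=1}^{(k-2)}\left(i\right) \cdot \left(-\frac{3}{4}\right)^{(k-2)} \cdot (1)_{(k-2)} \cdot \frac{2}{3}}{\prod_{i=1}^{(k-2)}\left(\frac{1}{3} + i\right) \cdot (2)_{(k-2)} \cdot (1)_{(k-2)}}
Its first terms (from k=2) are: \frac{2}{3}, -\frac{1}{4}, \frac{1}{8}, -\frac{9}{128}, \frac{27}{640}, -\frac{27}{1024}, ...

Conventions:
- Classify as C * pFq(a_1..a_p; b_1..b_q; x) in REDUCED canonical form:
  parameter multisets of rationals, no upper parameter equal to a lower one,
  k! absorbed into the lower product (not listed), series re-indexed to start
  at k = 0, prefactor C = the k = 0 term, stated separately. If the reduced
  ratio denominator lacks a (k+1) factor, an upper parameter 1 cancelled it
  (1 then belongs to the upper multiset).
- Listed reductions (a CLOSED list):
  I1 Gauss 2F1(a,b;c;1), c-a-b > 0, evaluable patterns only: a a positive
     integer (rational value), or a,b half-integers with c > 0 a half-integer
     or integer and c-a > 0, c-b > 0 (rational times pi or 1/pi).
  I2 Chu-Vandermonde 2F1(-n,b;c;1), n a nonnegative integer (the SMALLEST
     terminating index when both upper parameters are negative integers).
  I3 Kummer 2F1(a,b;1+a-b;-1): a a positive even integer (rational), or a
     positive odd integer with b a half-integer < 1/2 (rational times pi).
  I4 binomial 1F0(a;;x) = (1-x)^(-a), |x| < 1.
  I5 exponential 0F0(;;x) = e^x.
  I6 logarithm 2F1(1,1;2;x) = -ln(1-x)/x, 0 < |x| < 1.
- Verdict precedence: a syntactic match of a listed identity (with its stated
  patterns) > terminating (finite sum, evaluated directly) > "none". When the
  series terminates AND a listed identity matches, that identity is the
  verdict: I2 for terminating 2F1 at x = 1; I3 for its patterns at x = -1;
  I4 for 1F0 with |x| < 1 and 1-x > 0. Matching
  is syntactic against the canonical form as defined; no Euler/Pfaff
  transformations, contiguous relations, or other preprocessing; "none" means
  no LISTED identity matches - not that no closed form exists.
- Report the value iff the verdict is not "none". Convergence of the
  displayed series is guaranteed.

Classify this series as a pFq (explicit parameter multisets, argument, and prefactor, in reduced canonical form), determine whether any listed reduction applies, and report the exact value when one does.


Prefactor \frac{2}{3}, argument -\frac{3}{4}: 2F1 with upper {1, 1} over lower {2}. Verdict at x = -\frac{3}{4}: the logarithmic series (I6) matches (the logarithm: parameters (1,1;2), x = -\frac{3}{4}). Its exact value is \frac{8}{9} \cdot \ln\left(\frac{7}{4}\right).

The tell: t_0 = \frac{2}{3} here, and the lower running product (C = 2/3) is a rising factorial.
Ratio: r(k) = -\frac{3}{4} * (k+1) (k+1) / [(k+2) (k+1)] - rational in k, leading ratio -\frac{3}{4}; with t_0 = \frac{2}{3}, classification follows.


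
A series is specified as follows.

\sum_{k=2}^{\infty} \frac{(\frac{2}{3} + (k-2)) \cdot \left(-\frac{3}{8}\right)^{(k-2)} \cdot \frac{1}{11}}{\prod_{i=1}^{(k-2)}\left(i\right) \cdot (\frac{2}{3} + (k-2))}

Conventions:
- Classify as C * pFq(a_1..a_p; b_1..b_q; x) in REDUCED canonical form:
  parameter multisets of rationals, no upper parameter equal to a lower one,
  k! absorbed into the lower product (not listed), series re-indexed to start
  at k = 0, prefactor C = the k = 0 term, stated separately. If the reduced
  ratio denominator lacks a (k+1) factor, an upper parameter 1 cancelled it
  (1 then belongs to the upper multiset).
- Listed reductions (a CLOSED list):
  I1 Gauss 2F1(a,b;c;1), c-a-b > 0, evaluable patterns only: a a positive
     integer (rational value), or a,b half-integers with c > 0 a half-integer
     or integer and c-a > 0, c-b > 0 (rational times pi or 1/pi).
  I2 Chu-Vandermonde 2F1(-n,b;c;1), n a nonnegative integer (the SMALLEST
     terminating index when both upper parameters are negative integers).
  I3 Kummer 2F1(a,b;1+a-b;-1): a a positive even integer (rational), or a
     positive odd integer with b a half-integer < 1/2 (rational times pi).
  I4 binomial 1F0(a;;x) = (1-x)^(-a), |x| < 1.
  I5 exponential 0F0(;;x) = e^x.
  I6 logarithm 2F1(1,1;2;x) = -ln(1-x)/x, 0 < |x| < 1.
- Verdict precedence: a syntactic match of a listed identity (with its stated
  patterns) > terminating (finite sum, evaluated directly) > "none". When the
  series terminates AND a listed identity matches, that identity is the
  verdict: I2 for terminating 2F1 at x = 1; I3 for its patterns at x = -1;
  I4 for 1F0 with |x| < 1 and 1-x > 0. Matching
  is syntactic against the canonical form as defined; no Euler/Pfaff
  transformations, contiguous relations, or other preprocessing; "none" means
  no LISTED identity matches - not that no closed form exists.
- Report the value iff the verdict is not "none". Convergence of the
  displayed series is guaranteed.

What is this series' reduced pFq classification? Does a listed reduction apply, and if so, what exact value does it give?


This is \frac{1}{11} * 0F0(-; -; -\frac{3}{8}) in reduced canonical form. Verdict (x = -\frac{3}{8}): the exponential series (I5) applies (the 0F0 exponential series at x = -\frac{3}{8}). Hence: \frac{1}{11} \cdot e^{-\frac{3}{8}}.

The tell: t_0 = \frac{1}{11} here, and striking the common factor k + 2/3 reduces the term (C = 1/11, x = -3/8).
Adjacent-term ratio: r(k) = -\frac{3}{8} * 1 / [(k+1)] - rational in k, leading ratio -\frac{3}{8}; with t_0 = \frac{1}{11}, classification follows.


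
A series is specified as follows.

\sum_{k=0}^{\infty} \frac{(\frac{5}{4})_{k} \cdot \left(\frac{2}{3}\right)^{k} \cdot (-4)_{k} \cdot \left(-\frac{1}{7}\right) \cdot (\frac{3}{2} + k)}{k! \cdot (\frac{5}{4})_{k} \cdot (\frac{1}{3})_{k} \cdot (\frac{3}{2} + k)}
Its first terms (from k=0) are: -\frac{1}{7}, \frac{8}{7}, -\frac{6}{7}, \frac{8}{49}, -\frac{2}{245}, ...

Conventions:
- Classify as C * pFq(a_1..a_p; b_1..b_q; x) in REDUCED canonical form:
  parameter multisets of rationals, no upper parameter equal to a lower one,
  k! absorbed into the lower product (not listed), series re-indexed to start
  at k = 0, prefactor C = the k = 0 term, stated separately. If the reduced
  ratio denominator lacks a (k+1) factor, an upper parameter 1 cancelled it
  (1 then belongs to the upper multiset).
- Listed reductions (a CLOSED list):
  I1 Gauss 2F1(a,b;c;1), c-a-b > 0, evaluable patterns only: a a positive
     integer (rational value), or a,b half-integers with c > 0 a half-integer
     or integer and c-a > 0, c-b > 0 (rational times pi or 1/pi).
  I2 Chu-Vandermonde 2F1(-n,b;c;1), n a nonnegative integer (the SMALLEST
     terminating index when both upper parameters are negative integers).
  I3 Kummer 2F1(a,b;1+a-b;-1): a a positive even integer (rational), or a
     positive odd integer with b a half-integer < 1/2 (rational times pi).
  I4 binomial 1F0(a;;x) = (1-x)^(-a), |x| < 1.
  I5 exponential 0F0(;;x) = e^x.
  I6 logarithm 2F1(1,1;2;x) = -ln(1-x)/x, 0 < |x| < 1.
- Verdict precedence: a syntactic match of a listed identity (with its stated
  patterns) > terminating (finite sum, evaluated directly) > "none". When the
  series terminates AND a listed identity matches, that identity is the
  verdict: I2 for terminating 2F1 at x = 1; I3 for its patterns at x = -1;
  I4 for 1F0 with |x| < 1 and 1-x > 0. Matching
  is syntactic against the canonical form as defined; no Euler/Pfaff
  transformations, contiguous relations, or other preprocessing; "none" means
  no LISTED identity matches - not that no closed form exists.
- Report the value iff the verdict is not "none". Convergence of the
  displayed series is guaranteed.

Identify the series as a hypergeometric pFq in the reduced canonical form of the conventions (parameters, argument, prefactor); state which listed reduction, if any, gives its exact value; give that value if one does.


This is -\frac{1}{7} * 1F1(-4; \frac{1}{3}; \frac{2}{3}) in reduced canonical form. Verdict: terminating - the sum ends at index 4 because -4 is a negative integer; exact evaluation follows. Exact value: \frac{73}{245}.

First insight: from the first term -\frac{1}{7}: the factor k + 3/2 cancels (top and bottom), leaving prefactor -1/7.
Term ratio: r(k) = \frac{2}{3} * (k-4) / [(k+\frac{1}{3}) (k+1)] - poly over poly, x = \frac{2}{3} from leading terms; C = -\frac{1}{7} at k = 0.


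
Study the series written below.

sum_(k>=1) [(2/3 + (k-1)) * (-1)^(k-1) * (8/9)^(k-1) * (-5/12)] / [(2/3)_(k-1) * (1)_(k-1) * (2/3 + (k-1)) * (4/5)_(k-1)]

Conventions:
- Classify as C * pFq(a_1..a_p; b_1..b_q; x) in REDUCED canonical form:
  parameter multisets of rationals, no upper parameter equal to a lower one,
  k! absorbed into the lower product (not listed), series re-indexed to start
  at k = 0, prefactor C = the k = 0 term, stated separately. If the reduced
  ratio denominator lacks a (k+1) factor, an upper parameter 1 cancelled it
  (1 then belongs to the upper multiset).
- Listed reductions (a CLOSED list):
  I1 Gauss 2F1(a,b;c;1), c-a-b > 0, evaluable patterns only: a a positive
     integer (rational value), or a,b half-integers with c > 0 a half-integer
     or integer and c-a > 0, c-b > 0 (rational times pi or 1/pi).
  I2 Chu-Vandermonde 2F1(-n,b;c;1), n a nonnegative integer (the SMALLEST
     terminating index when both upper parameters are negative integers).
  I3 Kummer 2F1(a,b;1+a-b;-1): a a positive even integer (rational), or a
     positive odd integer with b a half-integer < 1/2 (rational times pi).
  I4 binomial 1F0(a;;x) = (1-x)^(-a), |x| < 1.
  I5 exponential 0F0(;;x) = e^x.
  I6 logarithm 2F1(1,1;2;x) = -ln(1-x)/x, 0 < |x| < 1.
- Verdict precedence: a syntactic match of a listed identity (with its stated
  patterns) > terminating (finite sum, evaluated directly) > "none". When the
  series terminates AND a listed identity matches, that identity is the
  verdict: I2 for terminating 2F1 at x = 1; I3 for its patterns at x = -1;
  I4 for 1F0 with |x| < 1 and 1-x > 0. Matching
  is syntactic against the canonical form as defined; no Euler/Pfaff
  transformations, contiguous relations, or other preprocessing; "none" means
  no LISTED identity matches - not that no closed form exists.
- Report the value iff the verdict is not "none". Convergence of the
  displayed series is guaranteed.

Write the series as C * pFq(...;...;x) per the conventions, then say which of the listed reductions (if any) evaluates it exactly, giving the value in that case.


Reduced: x = -8/9, 0F2, upper = {-}, lower = {2/3, 4/5}, C = -5/12. Verdict: none. No listed pattern accepts 0F2(-; 2/3, 4/5; -8/9).

Key observation: t_0 being -5/12, k + 2/3 divides numerator and denominator alike; C = -5/12, x = -8/9 after cancelling.
Consecutive-term ratio: r(k) = (-8/9) * 1 / [(k+2/3) (k+4/5) (k+1)] - rational in k, leading ratio (-8/9); with t_0 = -5/12, classification follows.
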